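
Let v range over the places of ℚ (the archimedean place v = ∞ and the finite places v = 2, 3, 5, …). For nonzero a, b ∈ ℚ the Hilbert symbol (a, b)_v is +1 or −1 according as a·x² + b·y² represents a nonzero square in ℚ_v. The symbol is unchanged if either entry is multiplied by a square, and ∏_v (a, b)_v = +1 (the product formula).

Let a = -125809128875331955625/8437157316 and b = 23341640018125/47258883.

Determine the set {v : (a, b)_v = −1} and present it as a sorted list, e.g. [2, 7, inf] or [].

Mod squares: a ≡ -41, b ≡ 394383. Check v ∈ {∞, 2, 3, 5, 7, 11, 13, 17, 19, 37, 41}.
v=41: a=41^3·(≡20), b=41^2·(≡18) mod 41; (20|41)=+1, (18|41)=+1; (−1)^{3·2·20}·(+1)^2·(+1)^3 = +1.
v=11: a=11^2·(≡9), b=11^1·(≡3) mod 11; (9|11)=+1, (3|11)=+1; (−1)^{2·1·5}·(+1)^1·(+1)^2 = +1.
v=13: a=13^2·(≡7), b=13^2·(≡8) mod 13; (7|13)=-1, (8|13)=-1; (−1)^{2·2·6}·(-1)^2·(-1)^2 = +1.
v=37: a=37^2·(≡9), b=37^1·(≡34) mod 37; (9|37)=+1, (34|37)=+1; (−1)^{2·1·18}·(+1)^1·(+1)^2 = +1.
v=7: a=7^-2·(≡1), b=7^-4·(≡5) mod 7; (1|7)=+1, (5|7)=-1; (−1)^{-2·-4·3}·(+1)^-4·(-1)^-2 = +1.
v=17: a=17^2·(≡6), b=17^1·(≡10) mod 17; (6|17)=-1, (10|17)=-1; (−1)^{2·1·8}·(-1)^1·(-1)^2 = -1.
v=5: a=5^4·(≡1), b=5^4·(≡3) mod 5; (1|5)=+1, (3|5)=-1; (−1)^{4·4·2}·(+1)^4·(-1)^4 = +1.
v=∞: -41 < 0 and 394383 > 0  ⇒  (a,b)_∞ = +1.
v=19: a=19^2·(≡5), b=19^1·(≡9) mod 19; (5|19)=+1, (9|19)=+1; (−1)^{2·1·9}·(+1)^1·(+1)^2 = +1.
v=2: v_2(a)=-2, v_2(b)=0; units ≡ 7, 7 (mod 8); ε·ε+αω+βω = 1·1+-2·0+0·0 ≡ 1  ⇒  (a,b)_2 = -1.
v=3: a=3^-16·(≡1), b=3^-9·(≡1) mod 3; (1|3)=+1, (1|3)=+1; (−1)^{-16·-9·1}·(+1)^-9·(+1)^-16 = +1.
|Ram(-41, 394383)| = 2, even; anisotropic at {2, 17}.

[2, 17]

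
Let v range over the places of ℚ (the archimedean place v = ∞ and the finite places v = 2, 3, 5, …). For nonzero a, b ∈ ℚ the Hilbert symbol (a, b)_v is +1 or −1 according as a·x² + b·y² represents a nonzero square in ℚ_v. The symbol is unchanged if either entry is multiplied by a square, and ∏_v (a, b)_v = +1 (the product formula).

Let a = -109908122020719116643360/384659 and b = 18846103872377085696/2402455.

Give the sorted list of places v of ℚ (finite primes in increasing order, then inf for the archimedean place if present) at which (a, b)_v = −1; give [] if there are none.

(a, b) ≡ (-883190, 87505) mod (ℚ^×)²; places V = {2, 3, 5, 7, 11, 17, 19, 31, 37, 43, ∞}.
(a,b)_19: α=0, u≡6; β=-2, v≡3 (mod 19); (6|19)=+1, (3|19)=-1; sign (−1)^0·+1^-2·-1^0 = +1.
(a,b)_2: α=5, β=8; u≡5, v≡1 (mod 8); ε(u)ε(v)=0·0, αω(v)=5·0, βω(u)=8·1; sum ≡ 0  ⇒  +1.
(a,b)_37: α=1, u≡18; β=1, v≡26 (mod 37); (18|37)=-1, (26|37)=+1; sign (−1)^0·-1^1·+1^1 = -1.
(a,b)_31: α=3, u≡21; β=2, v≡26 (mod 31); (21|31)=-1, (26|31)=-1; sign (−1)^0·-1^2·-1^3 = -1.
(a,b)_3: α=12, u≡1; β=12, v≡1 (mod 3); (1|3)=+1, (1|3)=+1; sign (−1)^0·+1^12·+1^12 = +1.
(a,b)_7: α=3, u≡6; β=2, v≡5 (mod 7); (6|7)=-1, (5|7)=-1; sign (−1)^0·-1^2·-1^3 = -1.
(a,b)_∞: sgn(-883190)=−, sgn(87505)=+, so +1.
(a,b)_11: α=-3, u≡8; β=-3, v≡7 (mod 11); (8|11)=-1, (7|11)=-1; sign (−1)^1·-1^-3·-1^-3 = -1.
(a,b)_5: α=1, u≡2; β=-1, v≡1 (mod 5); (2|5)=-1, (1|5)=+1; sign (−1)^0·-1^-1·+1^1 = -1.
(a,b)_43: α=4, u≡33; β=3, v≡10 (mod 43); (33|43)=-1, (10|43)=+1; sign (−1)^0·-1^3·+1^4 = -1.
(a,b)_17: α=-2, u≡6; β=0, v≡5 (mod 17); (6|17)=-1, (5|17)=-1; sign (−1)^0·-1^0·-1^-2 = +1.
Ram(-883190, 87505) = {5, 7, 11, 31, 37, 43}; no ℚ_5-point on the conic.

[5, 7, 11, 31, 37, 43]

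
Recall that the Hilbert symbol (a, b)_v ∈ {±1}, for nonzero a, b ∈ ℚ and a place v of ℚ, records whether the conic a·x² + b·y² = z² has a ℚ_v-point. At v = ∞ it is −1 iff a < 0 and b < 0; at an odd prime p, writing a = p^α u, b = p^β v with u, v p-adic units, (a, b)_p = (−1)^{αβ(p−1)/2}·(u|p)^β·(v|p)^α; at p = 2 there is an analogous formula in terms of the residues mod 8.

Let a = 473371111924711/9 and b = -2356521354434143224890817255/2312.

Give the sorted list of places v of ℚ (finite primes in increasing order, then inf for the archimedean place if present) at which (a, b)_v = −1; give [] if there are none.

[19, 43]

Mod squares: a ≡ 559, b ≡ -11789310. Check v ∈ {∞, 2, 3, 5, 7, 11, 13, 17, 19, 37, 41, 43}.
v=5: a=5^0·(≡4), b=5^1·(≡2) mod 5; (4|5)=+1, (2|5)=-1; (−1)^{0·1·2}·(+1)^1·(-1)^0 = +1.
v=17: a=17^2·(≡15), b=17^-2·(≡3) mod 17; (15|17)=+1, (3|17)=-1; (−1)^{2·-2·8}·(+1)^-2·(-1)^2 = +1.
v=3: a=3^-2·(≡1), b=3^5·(≡2) mod 3; (1|3)=+1, (2|3)=-1; (−1)^{-2·5·1}·(+1)^5·(-1)^-2 = +1.
v=19: a=19^2·(≡12), b=19^3·(≡14) mod 19; (12|19)=-1, (14|19)=-1; (−1)^{2·3·9}·(-1)^3·(-1)^2 = -1.
v=11: a=11^2·(≡4), b=11^4·(≡10) mod 11; (4|11)=+1, (10|11)=-1; (−1)^{2·4·5}·(+1)^4·(-1)^2 = +1.
v=37: a=37^2·(≡30), b=37^3·(≡22) mod 37; (30|37)=+1, (22|37)=-1; (−1)^{2·3·18}·(+1)^3·(-1)^2 = +1.
v=13: a=13^1·(≡10), b=13^3·(≡9) mod 13; (10|13)=+1, (9|13)=+1; (−1)^{1·3·6}·(+1)^3·(+1)^1 = +1.
v=2: v_2(a)=0, v_2(b)=-3; units ≡ 7, 1 (mod 8); ε·ε+αω+βω = 1·0+0·0+-3·0 ≡ 0  ⇒  (a,b)_2 = +1.
v=41: a=41^0·(≡34), b=41^2·(≡30) mod 41; (34|41)=-1, (30|41)=-1; (−1)^{0·2·20}·(-1)^2·(-1)^0 = +1.
v=∞: 559 > 0 and -11789310 < 0  ⇒  (a,b)_∞ = +1.
v=7: a=7^2·(≡3), b=7^4·(≡6) mod 7; (3|7)=-1, (6|7)=-1; (−1)^{2·4·3}·(-1)^4·(-1)^2 = +1.
v=43: a=43^1·(≡21), b=43^1·(≡38) mod 43; (21|43)=+1, (38|43)=+1; (−1)^{1·1·21}·(+1)^1·(+1)^1 = -1.
(559, -11789310 / ℚ) ramifies at {19, 43}: a division algebra.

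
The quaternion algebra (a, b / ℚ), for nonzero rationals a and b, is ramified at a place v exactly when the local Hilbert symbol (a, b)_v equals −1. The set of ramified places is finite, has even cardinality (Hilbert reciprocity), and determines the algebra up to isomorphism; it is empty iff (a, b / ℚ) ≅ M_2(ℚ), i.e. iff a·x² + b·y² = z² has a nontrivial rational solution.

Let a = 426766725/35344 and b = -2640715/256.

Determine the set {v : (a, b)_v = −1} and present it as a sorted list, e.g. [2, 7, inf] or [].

(a, b) ≡ (4301, -7315) mod (ℚ^×)²; places V = {2, 3, 5, 7, 11, 17, 19, 23, 47, ∞}.
(a,b)_23: α=1, u≡2; β=0, v≡10 (mod 23); (2|23)=+1, (10|23)=-1; sign (−1)^0·+1^0·-1^1 = -1.
(a,b)_3: α=4, u≡2; β=0, v≡2 (mod 3); (2|3)=-1, (2|3)=-1; sign (−1)^0·-1^0·-1^4 = +1.
(a,b)_∞: sgn(4301)=+, sgn(-7315)=−, so +1.
(a,b)_17: α=1, u≡8; β=0, v≡14 (mod 17); (8|17)=+1, (14|17)=-1; sign (−1)^0·+1^0·-1^1 = -1.
(a,b)_47: α=-2, u≡12; β=0, v≡8 (mod 47); (12|47)=+1, (8|47)=+1; sign (−1)^0·+1^0·+1^-2 = +1.
(a,b)_7: α=2, u≡6; β=1, v≡5 (mod 7); (6|7)=-1, (5|7)=-1; sign (−1)^0·-1^1·-1^2 = -1.
(a,b)_5: α=2, u≡1; β=1, v≡2 (mod 5); (1|5)=+1, (2|5)=-1; sign (−1)^0·+1^1·-1^2 = +1.
(a,b)_19: α=0, u≡17; β=3, v≡10 (mod 19); (17|19)=+1, (10|19)=-1; sign (−1)^0·+1^3·-1^0 = +1.
(a,b)_11: α=1, u≡8; β=1, v≡7 (mod 11); (8|11)=-1, (7|11)=-1; sign (−1)^1·-1^1·-1^1 = -1.
(a,b)_2: α=-4, β=-8; u≡5, v≡5 (mod 8); ε(u)ε(v)=0·0, αω(v)=-4·1, βω(u)=-8·1; sum ≡ 0  ⇒  +1.
(4301, -7315 / ℚ) ramifies at {7, 11, 17, 23}: a division algebra.

[7, 11, 17, 23]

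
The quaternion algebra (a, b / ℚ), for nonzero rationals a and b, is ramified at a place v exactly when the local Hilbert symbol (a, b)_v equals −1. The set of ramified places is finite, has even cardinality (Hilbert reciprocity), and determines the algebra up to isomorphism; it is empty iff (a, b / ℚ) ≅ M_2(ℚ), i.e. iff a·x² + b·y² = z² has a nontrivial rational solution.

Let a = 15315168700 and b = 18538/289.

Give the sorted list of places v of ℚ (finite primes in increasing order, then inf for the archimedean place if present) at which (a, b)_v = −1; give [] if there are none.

(a, b) ≡ (943, 18538) mod (ℚ^×)²; places V = {2, 5, 13, 17, 23, 31, 41, ∞}.
(a,b)_31: α=2, u≡3; β=1, v≡4 (mod 31); (3|31)=-1, (4|31)=+1; sign (−1)^0·-1^1·+1^2 = -1.
(a,b)_17: α=0, u≡8; β=-2, v≡8 (mod 17); (8|17)=+1, (8|17)=+1; sign (−1)^0·+1^-2·+1^0 = +1.
(a,b)_13: α=2, u≡2; β=1, v≡3 (mod 13); (2|13)=-1, (3|13)=+1; sign (−1)^0·-1^1·+1^2 = -1.
(a,b)_23: α=1, u≡13; β=1, v≡16 (mod 23); (13|23)=+1, (16|23)=+1; sign (−1)^1·+1^1·+1^1 = -1.
(a,b)_∞: sgn(943)=+, sgn(18538)=+, so +1.
(a,b)_5: α=2, u≡3; β=0, v≡2 (mod 5); (3|5)=-1, (2|5)=-1; sign (−1)^0·-1^0·-1^2 = +1.
(a,b)_2: α=2, β=1; u≡7, v≡5 (mod 8); ε(u)ε(v)=1·0, αω(v)=2·1, βω(u)=1·0; sum ≡ 0  ⇒  +1.
(a,b)_41: α=1, u≡32; β=0, v≡3 (mod 41); (32|41)=+1, (3|41)=-1; sign (−1)^0·+1^0·-1^1 = -1.
Ram(943, 18538) = {13, 23, 31, 41}; no ℚ_13-point on the conic.

[13, 23, 31, 41]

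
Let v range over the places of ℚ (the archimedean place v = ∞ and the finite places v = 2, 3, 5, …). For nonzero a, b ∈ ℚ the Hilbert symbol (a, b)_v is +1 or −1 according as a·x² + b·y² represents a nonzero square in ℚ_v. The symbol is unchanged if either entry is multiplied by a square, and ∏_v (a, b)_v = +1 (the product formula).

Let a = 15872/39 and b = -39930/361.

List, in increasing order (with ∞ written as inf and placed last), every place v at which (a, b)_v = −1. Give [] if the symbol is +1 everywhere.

[2, 5, 13, 31]

(a, b) ≡ (2418, -330) mod (ℚ^×)²; places V = {2, 3, 5, 11, 13, 19, 31, ∞}.
(a,b)_5: α=0, u≡3; β=1, v≡4 (mod 5); (3|5)=-1, (4|5)=+1; sign (−1)^0·-1^1·+1^0 = -1.
(a,b)_2: α=9, β=1; u≡1, v≡3 (mod 8); ε(u)ε(v)=0·1, αω(v)=9·1, βω(u)=1·0; sum ≡ 1  ⇒  -1.
(a,b)_31: α=1, u≡2; β=0, v≡3 (mod 31); (2|31)=+1, (3|31)=-1; sign (−1)^0·+1^0·-1^1 = -1.
(a,b)_3: α=-1, u≡2; β=1, v≡1 (mod 3); (2|3)=-1, (1|3)=+1; sign (−1)^1·-1^1·+1^-1 = +1.
(a,b)_∞: sgn(2418)=+, sgn(-330)=−, so +1.
(a,b)_11: α=0, u≡9; β=3, v≡4 (mod 11); (9|11)=+1, (4|11)=+1; sign (−1)^0·+1^3·+1^0 = +1.
(a,b)_13: α=-1, u≡4; β=0, v≡11 (mod 13); (4|13)=+1, (11|13)=-1; sign (−1)^0·+1^0·-1^-1 = -1.
(a,b)_19: α=0, u≡7; β=-2, v≡8 (mod 19); (7|19)=+1, (8|19)=-1; sign (−1)^0·+1^-2·-1^0 = +1.
Ram(2418, -330) = {2, 5, 13, 31}; no ℚ_2-point on the conic.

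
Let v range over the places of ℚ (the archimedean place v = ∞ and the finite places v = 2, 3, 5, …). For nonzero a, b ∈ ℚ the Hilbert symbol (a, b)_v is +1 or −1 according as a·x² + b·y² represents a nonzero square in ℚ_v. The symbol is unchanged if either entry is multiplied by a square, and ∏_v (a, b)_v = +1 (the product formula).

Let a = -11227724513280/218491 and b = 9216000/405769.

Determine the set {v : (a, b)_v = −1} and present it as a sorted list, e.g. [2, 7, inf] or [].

[5, 7, 19, 23]

(a, b) ≡ (-397670, 10) mod (ℚ^×)²; places V = {2, 3, 5, 7, 11, 13, 19, 23, ∞}.
(a,b)_19: α=1, u≡12; β=0, v≡10 (mod 19); (12|19)=-1, (10|19)=-1; sign (−1)^0·-1^0·-1^1 = -1.
(a,b)_2: α=19, β=13; u≡5, v≡5 (mod 8); ε(u)ε(v)=0·0, αω(v)=19·1, βω(u)=13·1; sum ≡ 0  ⇒  +1.
(a,b)_23: α=1, u≡3; β=0, v≡5 (mod 23); (3|23)=+1, (5|23)=-1; sign (−1)^0·+1^0·-1^1 = -1.
(a,b)_11: α=2, u≡7; β=0, v≡2 (mod 11); (7|11)=-1, (2|11)=-1; sign (−1)^0·-1^0·-1^2 = +1.
(a,b)_7: α=-5, u≡2; β=-4, v≡3 (mod 7); (2|7)=+1, (3|7)=-1; sign (−1)^0·+1^-4·-1^-5 = -1.
(a,b)_∞: sgn(-397670)=−, sgn(10)=+, so +1.
(a,b)_13: α=-1, u≡1; β=-2, v≡3 (mod 13); (1|13)=+1, (3|13)=+1; sign (−1)^0·+1^-2·+1^-1 = +1.
(a,b)_3: α=4, u≡1; β=2, v≡1 (mod 3); (1|3)=+1, (1|3)=+1; sign (−1)^0·+1^2·+1^4 = +1.
(a,b)_5: α=1, u≡4; β=3, v≡2 (mod 5); (4|5)=+1, (2|5)=-1; sign (−1)^0·+1^3·-1^1 = -1.
|Ram(-397670, 10)| = 4, even; anisotropic at {5, 7, 19, 23}.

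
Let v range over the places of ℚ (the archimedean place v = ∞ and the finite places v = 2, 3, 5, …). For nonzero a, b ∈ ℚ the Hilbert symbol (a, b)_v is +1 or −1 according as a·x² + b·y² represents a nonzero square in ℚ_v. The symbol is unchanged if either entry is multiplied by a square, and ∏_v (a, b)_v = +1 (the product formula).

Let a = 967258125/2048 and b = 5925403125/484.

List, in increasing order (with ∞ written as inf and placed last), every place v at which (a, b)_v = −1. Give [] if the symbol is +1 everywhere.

[2, 3]

Mod squares: a ≡ 186, b ≡ 5. Check v ∈ {∞, 2, 3, 5, 11, 17, 31, 43}.
v=2: v_2(a)=-11, v_2(b)=-2; units ≡ 5, 5 (mod 8); ε·ε+αω+βω = 0·0+-11·1+-2·1 ≡ 1  ⇒  (a,b)_2 = -1.
v=∞: 186 > 0 and 5 > 0  ⇒  (a,b)_∞ = +1.
v=17: a=17^0·(≡8), b=17^2·(≡11) mod 17; (8|17)=+1, (11|17)=-1; (−1)^{0·2·8}·(+1)^2·(-1)^0 = +1.
v=3: a=3^3·(≡2), b=3^8·(≡2) mod 3; (2|3)=-1, (2|3)=-1; (−1)^{3·8·1}·(-1)^8·(-1)^3 = -1.
v=11: a=11^0·(≡10), b=11^-2·(≡1) mod 11; (10|11)=-1, (1|11)=+1; (−1)^{0·-2·5}·(-1)^-2·(+1)^0 = +1.
v=5: a=5^4·(≡1), b=5^5·(≡1) mod 5; (1|5)=+1, (1|5)=+1; (−1)^{4·5·2}·(+1)^5·(+1)^4 = +1.
v=43: a=43^2·(≡25), b=43^0·(≡30) mod 43; (25|43)=+1, (30|43)=-1; (−1)^{2·0·21}·(+1)^0·(-1)^2 = +1.
v=31: a=31^1·(≡17), b=31^0·(≡7) mod 31; (17|31)=-1, (7|31)=+1; (−1)^{1·0·15}·(-1)^0·(+1)^1 = +1.
Ram(186, 5) = {2, 3}; no ℚ_2-point on the conic.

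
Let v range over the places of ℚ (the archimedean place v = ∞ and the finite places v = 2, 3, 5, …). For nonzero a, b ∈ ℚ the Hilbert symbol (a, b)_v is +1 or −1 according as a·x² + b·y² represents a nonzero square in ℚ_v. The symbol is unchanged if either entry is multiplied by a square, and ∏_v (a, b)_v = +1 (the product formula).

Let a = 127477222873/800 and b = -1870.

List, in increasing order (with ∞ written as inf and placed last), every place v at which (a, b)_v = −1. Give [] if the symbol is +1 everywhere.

[7, 13]

Mod squares: a ≡ 34034, b ≡ -1870. Check v ∈ {∞, 2, 5, 7, 11, 13, 17, 23}.
v=17: a=17^3·(≡8), b=17^1·(≡9) mod 17; (8|17)=+1, (9|17)=+1; (−1)^{3·1·8}·(+1)^1·(+1)^3 = +1.
v=11: a=11^1·(≡9), b=11^1·(≡6) mod 11; (9|11)=+1, (6|11)=-1; (−1)^{1·1·5}·(+1)^1·(-1)^1 = +1.
v=2: v_2(a)=-5, v_2(b)=1; units ≡ 1, 1 (mod 8); ε·ε+αω+βω = 0·0+-5·0+1·0 ≡ 0  ⇒  (a,b)_2 = +1.
v=23: a=23^2·(≡5), b=23^0·(≡16) mod 23; (5|23)=-1, (16|23)=+1; (−1)^{2·0·11}·(-1)^0·(+1)^2 = +1.
v=5: a=5^-2·(≡4), b=5^1·(≡1) mod 5; (4|5)=+1, (1|5)=+1; (−1)^{-2·1·2}·(+1)^1·(+1)^-2 = +1.
v=∞: 34034 > 0 and -1870 < 0  ⇒  (a,b)_∞ = +1.
v=13: a=13^1·(≡11), b=13^0·(≡2) mod 13; (11|13)=-1, (2|13)=-1; (−1)^{1·0·6}·(-1)^0·(-1)^1 = -1.
v=7: a=7^3·(≡1), b=7^0·(≡6) mod 7; (1|7)=+1, (6|7)=-1; (−1)^{3·0·3}·(+1)^0·(-1)^3 = -1.
Ram(34034, -1870) = {7, 13}; no ℚ_7-point on the conic.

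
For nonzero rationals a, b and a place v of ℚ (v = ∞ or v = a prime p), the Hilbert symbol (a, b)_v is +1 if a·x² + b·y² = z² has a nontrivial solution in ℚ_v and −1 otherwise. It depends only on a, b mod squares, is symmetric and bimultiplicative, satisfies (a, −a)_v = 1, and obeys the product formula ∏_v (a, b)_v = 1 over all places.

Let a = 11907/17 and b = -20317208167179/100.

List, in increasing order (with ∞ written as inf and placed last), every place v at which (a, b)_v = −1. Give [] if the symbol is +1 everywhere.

[3, 11, 17, 19]

Mod squares: a ≡ 51, b ≡ -10659. Check v ∈ {∞, 2, 3, 5, 7, 11, 17, 19}.
v=2: v_2(a)=0, v_2(b)=-2; units ≡ 3, 5 (mod 8); ε·ε+αω+βω = 1·0+0·1+-2·1 ≡ 0  ⇒  (a,b)_2 = +1.
v=11: a=11^0·(≡10), b=11^3·(≡7) mod 11; (10|11)=-1, (7|11)=-1; (−1)^{0·3·5}·(-1)^3·(-1)^0 = -1.
v=∞: 51 > 0 and -10659 < 0  ⇒  (a,b)_∞ = +1.
v=7: a=7^2·(≡4), b=7^4·(≡4) mod 7; (4|7)=+1, (4|7)=+1; (−1)^{2·4·3}·(+1)^4·(+1)^2 = +1.
v=3: a=3^5·(≡2), b=3^9·(≡2) mod 3; (2|3)=-1, (2|3)=-1; (−1)^{5·9·1}·(-1)^9·(-1)^5 = -1.
v=19: a=19^0·(≡3), b=19^1·(≡1) mod 19; (3|19)=-1, (1|19)=+1; (−1)^{0·1·9}·(-1)^1·(+1)^0 = -1.
v=17: a=17^-1·(≡7), b=17^1·(≡8) mod 17; (7|17)=-1, (8|17)=+1; (−1)^{-1·1·8}·(-1)^1·(+1)^-1 = -1.
v=5: a=5^0·(≡1), b=5^-2·(≡4) mod 5; (1|5)=+1, (4|5)=+1; (−1)^{0·-2·2}·(+1)^-2·(+1)^0 = +1.
Ram(51, -10659) = {3, 11, 17, 19}; no ℚ_3-point on the conic.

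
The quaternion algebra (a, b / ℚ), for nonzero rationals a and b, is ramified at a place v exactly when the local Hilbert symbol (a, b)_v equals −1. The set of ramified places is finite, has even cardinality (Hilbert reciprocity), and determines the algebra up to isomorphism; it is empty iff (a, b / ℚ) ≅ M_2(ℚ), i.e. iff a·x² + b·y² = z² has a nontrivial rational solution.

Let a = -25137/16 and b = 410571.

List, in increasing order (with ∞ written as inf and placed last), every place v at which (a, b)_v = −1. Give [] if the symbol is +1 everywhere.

[2, 19]

Mod squares: a ≡ -57, b ≡ 19. Check v ∈ {∞, 2, 3, 7, 19}.
v=∞: -57 < 0 and 19 > 0  ⇒  (a,b)_∞ = +1.
v=3: a=3^3·(≡2), b=3^2·(≡1) mod 3; (2|3)=-1, (1|3)=+1; (−1)^{3·2·1}·(-1)^2·(+1)^3 = +1.
v=2: v_2(a)=-4, v_2(b)=0; units ≡ 7, 3 (mod 8); ε·ε+αω+βω = 1·1+-4·1+0·0 ≡ 1  ⇒  (a,b)_2 = -1.
v=7: a=7^2·(≡6), b=7^4·(≡3) mod 7; (6|7)=-1, (3|7)=-1; (−1)^{2·4·3}·(-1)^4·(-1)^2 = +1.
v=19: a=19^1·(≡4), b=19^1·(≡6) mod 19; (4|19)=+1, (6|19)=+1; (−1)^{1·1·9}·(+1)^1·(+1)^1 = -1.
|Ram(-57, 19)| = 2, even; anisotropic at {2, 19}.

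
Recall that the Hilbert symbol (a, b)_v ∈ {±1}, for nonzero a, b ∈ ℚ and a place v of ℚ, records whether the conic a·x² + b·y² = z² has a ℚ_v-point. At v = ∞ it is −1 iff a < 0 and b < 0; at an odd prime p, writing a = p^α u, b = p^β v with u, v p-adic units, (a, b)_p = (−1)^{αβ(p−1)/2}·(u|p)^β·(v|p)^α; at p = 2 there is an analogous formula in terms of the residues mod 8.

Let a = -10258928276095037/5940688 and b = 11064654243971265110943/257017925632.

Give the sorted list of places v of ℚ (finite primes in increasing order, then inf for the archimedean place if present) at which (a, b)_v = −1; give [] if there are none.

Mod squares: a ≡ -1031849, b ≡ 51051. Check v ∈ {∞, 2, 3, 7, 11, 13, 17, 23, 29}.
v=17: a=17^1·(≡5), b=17^1·(≡6) mod 17; (5|17)=-1, (6|17)=-1; (−1)^{1·1·8}·(-1)^1·(-1)^1 = +1.
v=11: a=11^2·(≡2), b=11^3·(≡10) mod 11; (2|11)=-1, (10|11)=-1; (−1)^{2·3·5}·(-1)^3·(-1)^2 = -1.
v=∞: -1031849 < 0 and 51051 > 0  ⇒  (a,b)_∞ = +1.
v=7: a=7^5·(≡3), b=7^7·(≡3) mod 7; (3|7)=-1, (3|7)=-1; (−1)^{5·7·3}·(-1)^7·(-1)^5 = -1.
v=29: a=29^3·(≡15), b=29^4·(≡27) mod 29; (15|29)=-1, (27|29)=-1; (−1)^{3·4·14}·(-1)^4·(-1)^3 = -1.
v=23: a=23^3·(≡7), b=23^4·(≡5) mod 23; (7|23)=-1, (5|23)=-1; (−1)^{3·4·11}·(-1)^4·(-1)^3 = -1.
v=13: a=13^-5·(≡11), b=13^-7·(≡3) mod 13; (11|13)=-1, (3|13)=+1; (−1)^{-5·-7·6}·(-1)^-7·(+1)^-5 = -1.
v=3: a=3^0·(≡1), b=3^1·(≡1) mod 3; (1|3)=+1, (1|3)=+1; (−1)^{0·1·1}·(+1)^1·(+1)^0 = +1.
v=2: v_2(a)=-4, v_2(b)=-12; units ≡ 7, 3 (mod 8); ε·ε+αω+βω = 1·1+-4·1+-12·0 ≡ 1  ⇒  (a,b)_2 = -1.
Ram(-1031849, 51051) = {2, 7, 11, 13, 23, 29}; no ℚ_2-point on the conic.

[2, 7, 11, 13, 23, 29]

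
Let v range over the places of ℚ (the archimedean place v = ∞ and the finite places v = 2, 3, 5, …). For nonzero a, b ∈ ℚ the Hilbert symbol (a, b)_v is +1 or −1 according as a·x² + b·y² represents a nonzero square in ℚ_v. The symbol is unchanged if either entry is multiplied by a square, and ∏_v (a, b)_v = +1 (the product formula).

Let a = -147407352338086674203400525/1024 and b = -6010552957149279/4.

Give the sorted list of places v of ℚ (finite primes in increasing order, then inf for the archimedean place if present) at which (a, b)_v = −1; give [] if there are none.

[29, inf]

(a, b) ≡ (-206701, -319) mod (ℚ^×)²; places V = {2, 3, 5, 7, 11, 19, 23, 29, 43, ∞}.
(a,b)_3: α=8, u≡2; β=2, v≡2 (mod 3); (2|3)=-1, (2|3)=-1; sign (−1)^0·-1^2·-1^8 = +1.
(a,b)_23: α=3, u≡12; β=2, v≡16 (mod 23); (12|23)=+1, (16|23)=+1; sign (−1)^0·+1^2·+1^3 = +1.
(a,b)_7: α=0, u≡1; β=2, v≡6 (mod 7); (1|7)=+1, (6|7)=-1; sign (−1)^0·+1^2·-1^0 = +1.
(a,b)_19: α=3, u≡3; β=2, v≡9 (mod 19); (3|19)=-1, (9|19)=+1; sign (−1)^0·-1^2·+1^3 = +1.
(a,b)_2: α=-10, β=-2; u≡3, v≡1 (mod 8); ε(u)ε(v)=1·0, αω(v)=-10·0, βω(u)=-2·1; sum ≡ 0  ⇒  +1.
(a,b)_29: α=2, u≡8; β=1, v≡19 (mod 29); (8|29)=-1, (19|29)=-1; sign (−1)^0·-1^1·-1^2 = -1.
(a,b)_5: α=2, u≡1; β=0, v≡4 (mod 5); (1|5)=+1, (4|5)=+1; sign (−1)^0·+1^0·+1^2 = +1.
(a,b)_43: α=3, u≡14; β=2, v≡11 (mod 43); (14|43)=+1, (11|43)=+1; sign (−1)^0·+1^2·+1^3 = +1.
(a,b)_11: α=5, u≡10; β=3, v≡9 (mod 11); (10|11)=-1, (9|11)=+1; sign (−1)^1·-1^3·+1^5 = +1.
(a,b)_∞: sgn(-206701)=−, sgn(-319)=−, so -1.
(-206701, -319 / ℚ) ramifies at {29, ∞}: a division algebra.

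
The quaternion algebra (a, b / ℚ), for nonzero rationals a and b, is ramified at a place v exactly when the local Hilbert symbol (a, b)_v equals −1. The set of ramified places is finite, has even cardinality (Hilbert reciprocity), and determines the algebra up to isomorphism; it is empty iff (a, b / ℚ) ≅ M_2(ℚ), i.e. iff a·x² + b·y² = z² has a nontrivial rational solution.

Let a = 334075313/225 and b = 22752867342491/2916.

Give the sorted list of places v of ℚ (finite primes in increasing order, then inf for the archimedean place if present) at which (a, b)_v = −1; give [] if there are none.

[17, 31]

Mod squares: a ≡ 17, b ≡ 6851. Check v ∈ {∞, 2, 3, 5, 11, 13, 17, 31}.
v=3: a=3^-2·(≡2), b=3^-6·(≡2) mod 3; (2|3)=-1, (2|3)=-1; (−1)^{-2·-6·1}·(-1)^-6·(-1)^-2 = +1.
v=11: a=11^2·(≡6), b=11^2·(≡4) mod 11; (6|11)=-1, (4|11)=+1; (−1)^{2·2·5}·(-1)^2·(+1)^2 = +1.
v=2: v_2(a)=0, v_2(b)=-2; units ≡ 1, 3 (mod 8); ε·ε+αω+βω = 0·1+0·1+-2·0 ≡ 0  ⇒  (a,b)_2 = +1.
v=17: a=17^1·(≡4), b=17^1·(≡7) mod 17; (4|17)=+1, (7|17)=-1; (−1)^{1·1·8}·(+1)^1·(-1)^1 = -1.
v=∞: 17 > 0 and 6851 > 0  ⇒  (a,b)_∞ = +1.
v=13: a=13^2·(≡9), b=13^5·(≡6) mod 13; (9|13)=+1, (6|13)=-1; (−1)^{2·5·6}·(+1)^5·(-1)^2 = +1.
v=31: a=31^2·(≡27), b=31^3·(≡2) mod 31; (27|31)=-1, (2|31)=+1; (−1)^{2·3·15}·(-1)^3·(+1)^2 = -1.
v=5: a=5^-2·(≡2), b=5^0·(≡1) mod 5; (2|5)=-1, (1|5)=+1; (−1)^{-2·0·2}·(-1)^0·(+1)^-2 = +1.
(17, 6851 / ℚ) ramifies at {17, 31}: a division algebra.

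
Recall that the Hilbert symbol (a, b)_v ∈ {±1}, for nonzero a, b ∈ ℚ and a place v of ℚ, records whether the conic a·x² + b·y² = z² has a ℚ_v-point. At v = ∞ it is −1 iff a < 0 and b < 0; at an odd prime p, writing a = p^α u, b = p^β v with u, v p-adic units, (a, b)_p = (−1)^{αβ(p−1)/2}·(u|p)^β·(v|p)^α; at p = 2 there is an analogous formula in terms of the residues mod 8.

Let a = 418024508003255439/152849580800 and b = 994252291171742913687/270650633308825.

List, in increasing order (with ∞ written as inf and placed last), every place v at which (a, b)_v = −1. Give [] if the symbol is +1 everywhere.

Mod squares: a ≡ 154077, b ≡ 49766871. Check v ∈ {∞, 2, 3, 5, 7, 11, 13, 17, 19, 23, 29}.
v=∞: 154077 > 0 and 49766871 > 0  ⇒  (a,b)_∞ = +1.
v=2: v_2(a)=-8, v_2(b)=0; units ≡ 5, 7 (mod 8); ε·ε+αω+βω = 0·1+-8·0+0·1 ≡ 0  ⇒  (a,b)_2 = +1.
v=13: a=13^2·(≡1), b=13^2·(≡7) mod 13; (1|13)=+1, (7|13)=-1; (−1)^{2·2·6}·(+1)^2·(-1)^2 = +1.
v=29: a=29^-1·(≡25), b=29^-3·(≡1) mod 29; (25|29)=+1, (1|29)=+1; (−1)^{-1·-3·14}·(+1)^-3·(+1)^-1 = +1.
v=17: a=17^2·(≡6), b=17^3·(≡10) mod 17; (6|17)=-1, (10|17)=-1; (−1)^{2·3·8}·(-1)^3·(-1)^2 = -1.
v=19: a=19^2·(≡4), b=19^3·(≡4) mod 19; (4|19)=+1, (4|19)=+1; (−1)^{2·3·9}·(+1)^3·(+1)^2 = +1.
v=5: a=5^-2·(≡2), b=5^-2·(≡4) mod 5; (2|5)=-1, (4|5)=+1; (−1)^{-2·-2·2}·(-1)^-2·(+1)^-2 = +1.
v=23: a=23^3·(≡1), b=23^3·(≡9) mod 23; (1|23)=+1, (9|23)=+1; (−1)^{3·3·11}·(+1)^3·(+1)^3 = -1.
v=11: a=11^1·(≡4), b=11^-1·(≡9) mod 11; (4|11)=+1, (9|11)=+1; (−1)^{1·-1·5}·(+1)^-1·(+1)^1 = -1.
v=3: a=3^11·(≡2), b=3^15·(≡1) mod 3; (2|3)=-1, (1|3)=+1; (−1)^{11·15·1}·(-1)^15·(+1)^11 = +1.
v=7: a=7^-7·(≡3), b=7^-9·(≡3) mod 7; (3|7)=-1, (3|7)=-1; (−1)^{-7·-9·3}·(-1)^-9·(-1)^-7 = -1.
|Ram(154077, 49766871)| = 4, even; anisotropic at {7, 11, 17, 23}.

[7, 11, 17, 23]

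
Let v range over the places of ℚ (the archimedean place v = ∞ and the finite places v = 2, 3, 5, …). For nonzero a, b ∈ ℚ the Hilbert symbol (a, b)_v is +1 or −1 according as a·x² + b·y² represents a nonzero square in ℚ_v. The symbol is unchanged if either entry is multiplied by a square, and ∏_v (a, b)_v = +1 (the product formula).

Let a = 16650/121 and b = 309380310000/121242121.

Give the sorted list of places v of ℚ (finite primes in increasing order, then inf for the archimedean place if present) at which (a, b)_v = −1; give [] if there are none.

[31, 37]

(a, b) ≡ (74, 31) mod (ℚ^×)²; places V = {2, 3, 5, 7, 11, 13, 31, 37, ∞}.
(a,b)_11: α=-2, u≡7; β=-4, v≡4 (mod 11); (7|11)=-1, (4|11)=+1; sign (−1)^0·-1^-4·+1^-2 = +1.
(a,b)_31: α=0, u≡30; β=1, v≡9 (mod 31); (30|31)=-1, (9|31)=+1; sign (−1)^0·-1^1·+1^0 = -1.
(a,b)_37: α=1, u≡8; β=2, v≡35 (mod 37); (8|37)=-1, (35|37)=-1; sign (−1)^0·-1^2·-1^1 = -1.
(a,b)_3: α=2, u≡2; β=6, v≡1 (mod 3); (2|3)=-1, (1|3)=+1; sign (−1)^0·-1^6·+1^2 = +1.
(a,b)_7: α=0, u≡2; β=-2, v≡5 (mod 7); (2|7)=+1, (5|7)=-1; sign (−1)^0·+1^-2·-1^0 = +1.
(a,b)_∞: sgn(74)=+, sgn(31)=+, so +1.
(a,b)_13: α=0, u≡9; β=-2, v≡2 (mod 13); (9|13)=+1, (2|13)=-1; sign (−1)^0·+1^-2·-1^0 = +1.
(a,b)_5: α=2, u≡1; β=4, v≡1 (mod 5); (1|5)=+1, (1|5)=+1; sign (−1)^0·+1^4·+1^2 = +1.
(a,b)_2: α=1, β=4; u≡5, v≡7 (mod 8); ε(u)ε(v)=0·1, αω(v)=1·0, βω(u)=4·1; sum ≡ 0  ⇒  +1.
Ram(74, 31) = {31, 37}; no ℚ_31-point on the conic.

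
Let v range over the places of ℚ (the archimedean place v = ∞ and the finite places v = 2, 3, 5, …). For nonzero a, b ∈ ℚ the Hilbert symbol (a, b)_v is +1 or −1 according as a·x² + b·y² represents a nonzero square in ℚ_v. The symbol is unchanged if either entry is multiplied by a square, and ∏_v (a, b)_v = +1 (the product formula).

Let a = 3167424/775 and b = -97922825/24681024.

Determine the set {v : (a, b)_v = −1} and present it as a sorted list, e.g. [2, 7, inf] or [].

[11, 13, 31, 47]

(a, b) ≡ (18941, -473) mod (ℚ^×)²; places V = {2, 3, 5, 7, 11, 13, 23, 31, 43, 47, ∞}.
(a,b)_13: α=1, u≡10; β=2, v≡6 (mod 13); (10|13)=+1, (6|13)=-1; sign (−1)^0·+1^2·-1^1 = -1.
(a,b)_5: α=-2, u≡4; β=2, v≡3 (mod 5); (4|5)=+1, (3|5)=-1; sign (−1)^0·+1^2·-1^-2 = +1.
(a,b)_3: α=4, u≡2; β=-6, v≡1 (mod 3); (2|3)=-1, (1|3)=+1; sign (−1)^0·-1^-6·+1^4 = +1.
(a,b)_7: α=0, u≡3; β=2, v≡3 (mod 7); (3|7)=-1, (3|7)=-1; sign (−1)^0·-1^2·-1^0 = +1.
(a,b)_2: α=6, β=-6; u≡5, v≡7 (mod 8); ε(u)ε(v)=0·1, αω(v)=6·0, βω(u)=-6·1; sum ≡ 0  ⇒  +1.
(a,b)_23: α=0, u≡3; β=-2, v≡17 (mod 23); (3|23)=+1, (17|23)=-1; sign (−1)^0·+1^-2·-1^0 = +1.
(a,b)_47: α=1, u≡12; β=0, v≡39 (mod 47); (12|47)=+1, (39|47)=-1; sign (−1)^0·+1^0·-1^1 = -1.
(a,b)_∞: sgn(18941)=+, sgn(-473)=−, so +1.
(a,b)_31: α=-1, u≡26; β=0, v≡3 (mod 31); (26|31)=-1, (3|31)=-1; sign (−1)^0·-1^0·-1^-1 = -1.
(a,b)_11: α=0, u≡8; β=1, v≡1 (mod 11); (8|11)=-1, (1|11)=+1; sign (−1)^0·-1^1·+1^0 = -1.
(a,b)_43: α=0, u≡1; β=1, v≡7 (mod 43); (1|43)=+1, (7|43)=-1; sign (−1)^0·+1^1·-1^0 = +1.
Ram(18941, -473) = {11, 13, 31, 47}; no ℚ_11-point on the conic.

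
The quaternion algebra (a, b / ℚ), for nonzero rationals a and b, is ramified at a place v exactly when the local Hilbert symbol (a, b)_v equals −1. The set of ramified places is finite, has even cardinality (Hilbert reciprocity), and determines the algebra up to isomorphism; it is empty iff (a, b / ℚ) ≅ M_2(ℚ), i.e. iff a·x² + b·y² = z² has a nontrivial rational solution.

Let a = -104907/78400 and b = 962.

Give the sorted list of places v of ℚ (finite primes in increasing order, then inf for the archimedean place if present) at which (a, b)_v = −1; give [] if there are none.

Mod squares: a ≡ -3, b ≡ 962. Check v ∈ {∞, 2, 3, 5, 7, 11, 13, 17, 37}.
v=13: a=13^0·(≡12), b=13^1·(≡9) mod 13; (12|13)=+1, (9|13)=+1; (−1)^{0·1·6}·(+1)^1·(+1)^0 = +1.
v=37: a=37^0·(≡4), b=37^1·(≡26) mod 37; (4|37)=+1, (26|37)=+1; (−1)^{0·1·18}·(+1)^1·(+1)^0 = +1.
v=3: a=3^1·(≡2), b=3^0·(≡2) mod 3; (2|3)=-1, (2|3)=-1; (−1)^{1·0·1}·(-1)^0·(-1)^1 = -1.
v=2: v_2(a)=-6, v_2(b)=1; units ≡ 5, 1 (mod 8); ε·ε+αω+βω = 0·0+-6·0+1·1 ≡ 1  ⇒  (a,b)_2 = -1.
v=11: a=11^2·(≡8), b=11^0·(≡5) mod 11; (8|11)=-1, (5|11)=+1; (−1)^{2·0·5}·(-1)^0·(+1)^2 = +1.
v=17: a=17^2·(≡10), b=17^0·(≡10) mod 17; (10|17)=-1, (10|17)=-1; (−1)^{2·0·8}·(-1)^0·(-1)^2 = +1.
v=∞: -3 < 0 and 962 > 0  ⇒  (a,b)_∞ = +1.
v=5: a=5^-2·(≡3), b=5^0·(≡2) mod 5; (3|5)=-1, (2|5)=-1; (−1)^{-2·0·2}·(-1)^0·(-1)^-2 = +1.
v=7: a=7^-2·(≡4), b=7^0·(≡3) mod 7; (4|7)=+1, (3|7)=-1; (−1)^{-2·0·3}·(+1)^0·(-1)^-2 = +1.
Ram(-3, 962) = {2, 3}; no ℚ_2-point on the conic.

[2, 3]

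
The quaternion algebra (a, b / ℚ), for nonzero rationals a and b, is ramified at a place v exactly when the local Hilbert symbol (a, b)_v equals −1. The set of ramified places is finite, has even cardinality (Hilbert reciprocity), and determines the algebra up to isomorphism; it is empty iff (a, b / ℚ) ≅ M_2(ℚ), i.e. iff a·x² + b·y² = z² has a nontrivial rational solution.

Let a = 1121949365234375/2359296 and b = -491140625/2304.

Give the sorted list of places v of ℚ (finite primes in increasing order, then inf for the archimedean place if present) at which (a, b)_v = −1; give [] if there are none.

(a, b) ≡ (215, -17) mod (ℚ^×)²; places V = {2, 3, 5, 17, 43, ∞}.
(a,b)_43: α=3, u≡33; β=2, v≡39 (mod 43); (33|43)=-1, (39|43)=-1; sign (−1)^0·-1^2·-1^3 = -1.
(a,b)_17: α=2, u≡6; β=1, v≡16 (mod 17); (6|17)=-1, (16|17)=+1; sign (−1)^0·-1^1·+1^2 = -1.
(a,b)_5: α=11, u≡3; β=6, v≡3 (mod 5); (3|5)=-1, (3|5)=-1; sign (−1)^0·-1^6·-1^11 = -1.
(a,b)_2: α=-18, β=-8; u≡7, v≡7 (mod 8); ε(u)ε(v)=1·1, αω(v)=-18·0, βω(u)=-8·0; sum ≡ 1  ⇒  -1.
(a,b)_3: α=-2, u≡2; β=-2, v≡1 (mod 3); (2|3)=-1, (1|3)=+1; sign (−1)^0·-1^-2·+1^-2 = +1.
(a,b)_∞: sgn(215)=+, sgn(-17)=−, so +1.
|Ram(215, -17)| = 4, even; anisotropic at {2, 5, 17, 43}.

[2, 5, 17, 43]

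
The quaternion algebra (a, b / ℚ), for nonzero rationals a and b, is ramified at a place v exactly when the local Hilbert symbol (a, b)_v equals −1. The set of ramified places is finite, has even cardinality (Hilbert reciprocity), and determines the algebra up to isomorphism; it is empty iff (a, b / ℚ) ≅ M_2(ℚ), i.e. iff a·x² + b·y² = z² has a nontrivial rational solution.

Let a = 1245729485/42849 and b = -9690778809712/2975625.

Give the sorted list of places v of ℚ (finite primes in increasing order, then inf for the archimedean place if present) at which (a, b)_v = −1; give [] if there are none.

[5, 7, 13, 17]

(a, b) ≡ (85085, -7) mod (ℚ^×)²; places V = {2, 3, 5, 7, 11, 13, 17, 23, ∞}.
(a,b)_5: α=1, u≡3; β=-4, v≡3 (mod 5); (3|5)=-1, (3|5)=-1; sign (−1)^0·-1^-4·-1^1 = -1.
(a,b)_∞: sgn(85085)=+, sgn(-7)=−, so +1.
(a,b)_3: α=-4, u≡2; β=-2, v≡2 (mod 3); (2|3)=-1, (2|3)=-1; sign (−1)^0·-1^-2·-1^-4 = +1.
(a,b)_13: α=1, u≡5; β=2, v≡8 (mod 13); (5|13)=-1, (8|13)=-1; sign (−1)^0·-1^2·-1^1 = -1.
(a,b)_2: α=0, β=4; u≡5, v≡1 (mod 8); ε(u)ε(v)=0·0, αω(v)=0·0, βω(u)=4·1; sum ≡ 0  ⇒  +1.
(a,b)_23: α=-2, u≡1; β=-2, v≡9 (mod 23); (1|23)=+1, (9|23)=+1; sign (−1)^0·+1^-2·+1^-2 = +1.
(a,b)_7: α=1, u≡6; β=1, v≡5 (mod 7); (6|7)=-1, (5|7)=-1; sign (−1)^1·-1^1·-1^1 = -1.
(a,b)_17: α=1, u≡5; β=2, v≡14 (mod 17); (5|17)=-1, (14|17)=-1; sign (−1)^0·-1^2·-1^1 = -1.
(a,b)_11: α=5, u≡6; β=6, v≡5 (mod 11); (6|11)=-1, (5|11)=+1; sign (−1)^0·-1^6·+1^5 = +1.
Ram(85085, -7) = {5, 7, 13, 17}; no ℚ_5-point on the conic.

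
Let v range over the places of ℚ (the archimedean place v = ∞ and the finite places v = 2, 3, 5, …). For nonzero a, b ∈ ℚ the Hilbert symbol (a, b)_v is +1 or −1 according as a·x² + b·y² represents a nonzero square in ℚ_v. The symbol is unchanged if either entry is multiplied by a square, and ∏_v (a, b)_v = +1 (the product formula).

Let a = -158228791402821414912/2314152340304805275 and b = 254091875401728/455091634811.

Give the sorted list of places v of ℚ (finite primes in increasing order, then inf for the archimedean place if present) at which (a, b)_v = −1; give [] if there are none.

[2, 11]

Mod squares: a ≡ -77, b ≡ 3927. Check v ∈ {∞, 2, 3, 5, 7, 11, 13, 17, 41}.
v=2: v_2(a)=12, v_2(b)=14; units ≡ 3, 7 (mod 8); ε·ε+αω+βω = 1·1+12·0+14·1 ≡ 1  ⇒  (a,b)_2 = -1.
v=13: a=13^8·(≡3), b=13^6·(≡1) mod 13; (3|13)=+1, (1|13)=+1; (−1)^{8·6·6}·(+1)^6·(+1)^8 = +1.
v=3: a=3^4·(≡1), b=3^3·(≡1) mod 3; (1|3)=+1, (1|3)=+1; (−1)^{4·3·1}·(+1)^3·(+1)^4 = +1.
v=17: a=17^4·(≡9), b=17^1·(≡7) mod 17; (9|17)=+1, (7|17)=-1; (−1)^{4·1·8}·(+1)^1·(-1)^4 = +1.
v=∞: -77 < 0 and 3927 > 0  ⇒  (a,b)_∞ = +1.
v=41: a=41^-6·(≡2), b=41^-4·(≡4) mod 41; (2|41)=+1, (4|41)=+1; (−1)^{-6·-4·20}·(+1)^-4·(+1)^-6 = +1.
v=5: a=5^-2·(≡3), b=5^0·(≡3) mod 5; (3|5)=-1, (3|5)=-1; (−1)^{-2·0·2}·(-1)^0·(-1)^-2 = +1.
v=11: a=11^-7·(≡5), b=11^-5·(≡3) mod 11; (5|11)=+1, (3|11)=+1; (−1)^{-7·-5·5}·(+1)^-5·(+1)^-7 = -1.
v=7: a=7^1·(≡6), b=7^1·(≡1) mod 7; (6|7)=-1, (1|7)=+1; (−1)^{1·1·3}·(-1)^1·(+1)^1 = +1.
|Ram(-77, 3927)| = 2, even; anisotropic at {2, 11}.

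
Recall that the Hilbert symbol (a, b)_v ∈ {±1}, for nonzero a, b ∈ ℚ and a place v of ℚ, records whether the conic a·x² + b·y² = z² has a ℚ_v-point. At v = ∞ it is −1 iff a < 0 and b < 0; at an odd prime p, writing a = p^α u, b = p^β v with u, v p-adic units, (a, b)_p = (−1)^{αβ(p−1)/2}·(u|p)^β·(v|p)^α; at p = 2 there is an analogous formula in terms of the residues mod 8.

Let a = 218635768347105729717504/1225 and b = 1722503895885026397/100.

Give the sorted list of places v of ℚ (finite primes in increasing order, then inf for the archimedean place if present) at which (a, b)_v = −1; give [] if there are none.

[17, 53]

(a, b) ≡ (116229, 1333) mod (ℚ^×)²; places V = {2, 3, 5, 7, 11, 13, 17, 31, 43, 53, ∞}.
(a,b)_43: α=1, u≡42; β=1, v≡4 (mod 43); (42|43)=-1, (4|43)=+1; sign (−1)^1·-1^1·+1^1 = +1.
(a,b)_13: α=0, u≡10; β=2, v≡11 (mod 13); (10|13)=+1, (11|13)=-1; sign (−1)^0·+1^2·-1^0 = +1.
(a,b)_31: α=4, u≡7; β=3, v≡15 (mod 31); (7|31)=+1, (15|31)=-1; sign (−1)^0·+1^3·-1^4 = +1.
(a,b)_∞: sgn(116229)=+, sgn(1333)=+, so +1.
(a,b)_53: α=3, u≡34; β=2, v≡3 (mod 53); (34|53)=-1, (3|53)=-1; sign (−1)^0·-1^2·-1^3 = -1.
(a,b)_17: α=3, u≡10; β=2, v≡12 (mod 17); (10|17)=-1, (12|17)=-1; sign (−1)^0·-1^2·-1^3 = -1.
(a,b)_5: α=-2, u≡1; β=-2, v≡3 (mod 5); (1|5)=+1, (3|5)=-1; sign (−1)^0·+1^-2·-1^-2 = +1.
(a,b)_3: α=5, u≡1; β=4, v≡1 (mod 3); (1|3)=+1, (1|3)=+1; sign (−1)^0·+1^4·+1^5 = +1.
(a,b)_7: α=-2, u≡2; β=0, v≡5 (mod 7); (2|7)=+1, (5|7)=-1; sign (−1)^0·+1^0·-1^-2 = +1.
(a,b)_11: α=2, u≡1; β=2, v≡7 (mod 11); (1|11)=+1, (7|11)=-1; sign (−1)^0·+1^2·-1^2 = +1.
(a,b)_2: α=8, β=-2; u≡5, v≡5 (mod 8); ε(u)ε(v)=0·0, αω(v)=8·1, βω(u)=-2·1; sum ≡ 0  ⇒  +1.
|Ram(116229, 1333)| = 2, even; anisotropic at {17, 53}.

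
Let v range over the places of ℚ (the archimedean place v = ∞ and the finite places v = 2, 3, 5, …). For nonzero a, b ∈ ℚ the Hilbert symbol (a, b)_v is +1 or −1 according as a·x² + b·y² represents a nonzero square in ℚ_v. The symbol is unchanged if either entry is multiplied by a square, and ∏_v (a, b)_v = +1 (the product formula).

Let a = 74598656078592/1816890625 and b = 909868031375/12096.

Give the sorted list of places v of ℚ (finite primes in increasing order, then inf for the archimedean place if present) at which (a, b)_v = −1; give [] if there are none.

[2, 3, 5, 23]

Mod squares: a ≡ 48507, b ≡ 1995. Check v ∈ {∞, 2, 3, 5, 7, 11, 19, 23, 31, 37, 43}.
v=11: a=11^-2·(≡7), b=11^0·(≡4) mod 11; (7|11)=-1, (4|11)=+1; (−1)^{-2·0·5}·(-1)^0·(+1)^-2 = +1.
v=43: a=43^2·(≡42), b=43^0·(≡36) mod 43; (42|43)=-1, (36|43)=+1; (−1)^{2·0·21}·(-1)^0·(+1)^2 = +1.
v=∞: 48507 > 0 and 1995 > 0  ⇒  (a,b)_∞ = +1.
v=37: a=37^1·(≡34), b=37^2·(≡26) mod 37; (34|37)=+1, (26|37)=+1; (−1)^{1·2·18}·(+1)^2·(+1)^1 = +1.
v=2: v_2(a)=8, v_2(b)=-6; units ≡ 3, 3 (mod 8); ε·ε+αω+βω = 1·1+8·1+-6·1 ≡ 1  ⇒  (a,b)_2 = -1.
v=31: a=31^-2·(≡13), b=31^0·(≡22) mod 31; (13|31)=-1, (22|31)=-1; (−1)^{-2·0·15}·(-1)^0·(-1)^-2 = +1.
v=5: a=5^-6·(≡2), b=5^3·(≡1) mod 5; (2|5)=-1, (1|5)=+1; (−1)^{-6·3·2}·(-1)^3·(+1)^-6 = -1.
v=23: a=23^1·(≡3), b=23^4·(≡10) mod 23; (3|23)=+1, (10|23)=-1; (−1)^{1·4·11}·(+1)^4·(-1)^1 = -1.
v=19: a=19^3·(≡11), b=19^1·(≡13) mod 19; (11|19)=+1, (13|19)=-1; (−1)^{3·1·9}·(+1)^1·(-1)^3 = +1.
v=3: a=3^3·(≡2), b=3^-3·(≡2) mod 3; (2|3)=-1, (2|3)=-1; (−1)^{3·-3·1}·(-1)^-3·(-1)^3 = -1.
v=7: a=7^0·(≡4), b=7^-1·(≡5) mod 7; (4|7)=+1, (5|7)=-1; (−1)^{0·-1·3}·(+1)^-1·(-1)^0 = +1.
|Ram(48507, 1995)| = 4, even; anisotropic at {2, 3, 5, 23}.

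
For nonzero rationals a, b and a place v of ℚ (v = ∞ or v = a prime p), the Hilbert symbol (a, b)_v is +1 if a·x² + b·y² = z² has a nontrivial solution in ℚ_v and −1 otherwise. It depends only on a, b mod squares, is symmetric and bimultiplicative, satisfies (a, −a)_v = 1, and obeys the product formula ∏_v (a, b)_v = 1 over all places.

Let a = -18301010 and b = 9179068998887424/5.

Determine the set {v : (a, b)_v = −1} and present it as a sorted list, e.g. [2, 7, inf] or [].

[5, 13]

Mod squares: a ≡ -2210, b ≡ 3570. Check v ∈ {∞, 2, 3, 5, 7, 13, 17}.
v=13: a=13^3·(≡3), b=13^6·(≡11) mod 13; (3|13)=+1, (11|13)=-1; (−1)^{3·6·6}·(+1)^6·(-1)^3 = -1.
v=∞: -2210 < 0 and 3570 > 0  ⇒  (a,b)_∞ = +1.
v=5: a=5^1·(≡3), b=5^-1·(≡4) mod 5; (3|5)=-1, (4|5)=+1; (−1)^{1·-1·2}·(-1)^-1·(+1)^1 = -1.
v=7: a=7^2·(≡2), b=7^1·(≡5) mod 7; (2|7)=+1, (5|7)=-1; (−1)^{2·1·3}·(+1)^1·(-1)^2 = +1.
v=3: a=3^0·(≡1), b=3^3·(≡2) mod 3; (1|3)=+1, (2|3)=-1; (−1)^{0·3·1}·(+1)^3·(-1)^0 = +1.
v=17: a=17^1·(≡12), b=17^3·(≡7) mod 17; (12|17)=-1, (7|17)=-1; (−1)^{1·3·8}·(-1)^3·(-1)^1 = +1.
v=2: v_2(a)=1, v_2(b)=11; units ≡ 7, 1 (mod 8); ε·ε+αω+βω = 1·0+1·0+11·0 ≡ 0  ⇒  (a,b)_2 = +1.
(-2210, 3570 / ℚ) ramifies at {5, 13}: a division algebra.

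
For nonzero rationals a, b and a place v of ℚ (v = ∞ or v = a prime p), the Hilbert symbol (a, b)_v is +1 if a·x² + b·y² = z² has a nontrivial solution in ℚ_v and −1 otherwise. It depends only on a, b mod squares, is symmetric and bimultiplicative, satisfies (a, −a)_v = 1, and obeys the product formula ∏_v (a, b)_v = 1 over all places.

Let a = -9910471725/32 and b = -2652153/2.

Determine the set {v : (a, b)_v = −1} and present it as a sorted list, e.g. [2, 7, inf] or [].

[7, 17, 23, inf]

Mod squares: a ≡ -14858, b ≡ -18354. Check v ∈ {∞, 2, 3, 5, 7, 11, 17, 19, 23}.
v=23: a=23^1·(≡10), b=23^1·(≡17) mod 23; (10|23)=-1, (17|23)=-1; (−1)^{1·1·11}·(-1)^1·(-1)^1 = -1.
v=17: a=17^1·(≡6), b=17^2·(≡10) mod 17; (6|17)=-1, (10|17)=-1; (−1)^{1·2·8}·(-1)^2·(-1)^1 = -1.
v=11: a=11^2·(≡1), b=11^0·(≡1) mod 11; (1|11)=+1, (1|11)=+1; (−1)^{2·0·5}·(+1)^0·(+1)^2 = +1.
v=19: a=19^1·(≡4), b=19^1·(≡3) mod 19; (4|19)=+1, (3|19)=-1; (−1)^{1·1·9}·(+1)^1·(-1)^1 = +1.
v=7: a=7^2·(≡6), b=7^1·(≡5) mod 7; (6|7)=-1, (5|7)=-1; (−1)^{2·1·3}·(-1)^1·(-1)^2 = -1.
v=3: a=3^2·(≡1), b=3^1·(≡2) mod 3; (1|3)=+1, (2|3)=-1; (−1)^{2·1·1}·(+1)^1·(-1)^2 = +1.
v=∞: -14858 < 0 and -18354 < 0  ⇒  (a,b)_∞ = -1.
v=5: a=5^2·(≡3), b=5^0·(≡1) mod 5; (3|5)=-1, (1|5)=+1; (−1)^{2·0·2}·(-1)^0·(+1)^2 = +1.
v=2: v_2(a)=-5, v_2(b)=-1; units ≡ 3, 7 (mod 8); ε·ε+αω+βω = 1·1+-5·0+-1·1 ≡ 0  ⇒  (a,b)_2 = +1.
Ram(-14858, -18354) = {7, 17, 23, ∞}; no ℚ_7-point on the conic.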